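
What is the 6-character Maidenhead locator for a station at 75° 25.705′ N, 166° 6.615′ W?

AQ65wk

Add 180° to longitude and 90° to latitude: 13.8897, 165.4284.
Field (20°×10°, letters A–R): lon ⌊13.8897/20⌋ = 0 → A; lat ⌊165.4284/10⌋ = 16 → Q.
Square (2°×1°, digits 0–9): lon ⌊13.8897/2⌋ = 6; lat ⌊5.4284/1⌋ = 5.
Subsquare (5′×2.5′, letters a–x): lon ⌊1.8897/0.0833333⌋ = 22 → w; lat ⌊0.4284/0.0416667⌋ = 10 → k.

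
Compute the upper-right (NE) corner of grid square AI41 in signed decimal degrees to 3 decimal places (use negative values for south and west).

Field A=0, I=8: +0·20° lon, +8·10° lat → SW at lon -180°, lat -10°.
Square 4, 1: +4·2° lon, +1·1° lat → SW at lon -172°, lat -9°.
Cell spans 2° lon × 1° lat. NE corner is SW corner plus one full cell.
latitude -8.000, longitude -170.000.

-8.000, -170.000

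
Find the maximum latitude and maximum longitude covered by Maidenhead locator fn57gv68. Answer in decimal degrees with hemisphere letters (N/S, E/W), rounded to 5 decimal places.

47.91250° N, 69.44167° W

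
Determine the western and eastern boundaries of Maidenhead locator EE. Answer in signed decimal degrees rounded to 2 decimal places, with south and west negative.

-100.00, -80.00

Field E=4, E=4: +4·20° lon, +4·10° lat → SW at lon -100°, lat -50°.
Cell spans 20° lon × 10° lat.
west -100.00, east -80.00.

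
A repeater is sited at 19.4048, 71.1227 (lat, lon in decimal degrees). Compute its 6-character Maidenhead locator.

Offset from 180°W / 90°S: lon 251.1227°, lat 109.4048°.
Field (20°×10°, letters A–R): 251.1227/20 → 12 → M, 109.4048/10 → 10 → K; chars MK.
Square (2°×1°, digits 0–9): 11.1227/2 → 5, 9.4048/1 → 9; chars 59.
Subsquare (5′×2.5′, letters a–x): 1.1227/0.0833333 → 13 → n, 0.4048/0.0416667 → 9 → j; chars nj.

MK59nj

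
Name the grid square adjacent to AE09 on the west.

Longitude square 0; −1 → -1, wraps to 9, carry into field.
Longitude field A = 0; −1 → -1, wraps to 17 = R, wrapping around the antimeridian.
The latitude characters are unchanged.

RE99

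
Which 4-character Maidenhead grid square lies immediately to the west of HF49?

HF39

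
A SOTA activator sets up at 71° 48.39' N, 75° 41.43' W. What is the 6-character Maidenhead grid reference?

FQ21dt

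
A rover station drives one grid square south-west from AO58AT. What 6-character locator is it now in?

Longitude subsquare a = 0; −1 → -1, wraps to 23 = x, carry into square.
Longitude square 5; −1 → 4.
Latitude subsquare t = 19; −1 → 18 = s.

AO48xs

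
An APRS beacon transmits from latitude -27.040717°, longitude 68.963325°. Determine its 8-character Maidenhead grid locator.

Offset from 180°W / 90°S: lon 248.96332°, lat 62.95928°.
Field (20°×10°, letters A–R): lon ⌊248.96332/20⌋ = 12 → M; lat ⌊62.95928/10⌋ = 6 → G.
Square (2°×1°, digits 0–9): lon ⌊8.96332/2⌋ = 4; lat ⌊2.95928/1⌋ = 2.
Subsquare (5′×2.5′, letters a–x): lon ⌊0.96332/0.0833333⌋ = 11 → l; lat ⌊0.95928/0.0416667⌋ = 23 → x.
Extended square (30″×15″, digits 0–9): lon ⌊0.04666/0.00833333⌋ = 5; lat ⌊0.00095/0.00416667⌋ = 0.

MG42lx50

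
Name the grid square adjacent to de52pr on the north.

DE52ps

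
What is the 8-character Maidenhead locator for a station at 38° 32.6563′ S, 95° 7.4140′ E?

NF71nk49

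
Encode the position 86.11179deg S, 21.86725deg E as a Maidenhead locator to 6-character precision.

Add 180° to longitude and 90° to latitude: 201.8673, 3.8882.
Field (20°×10°, letters A–R): 201.8673/20 → 10 → K, 3.8882/10 → 0 → A; chars KA.
Square (2°×1°, digits 0–9): 1.8673/2 → 0, 3.8882/1 → 3; chars 03.
Subsquare (5′×2.5′, letters a–x): 1.8673/0.0833333 → 22 → w, 0.8882/0.0416667 → 21 → v; chars wv.

KA03wv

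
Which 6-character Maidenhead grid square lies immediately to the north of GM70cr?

GM70cs

Latitude subsquare r = 17; +1 → 18 = s.
The longitude characters are unchanged.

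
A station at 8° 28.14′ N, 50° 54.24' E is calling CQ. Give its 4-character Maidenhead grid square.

LJ58

Offset from 180°W / 90°S: lon 230.90°, lat 98.47°.
Field (20°×10°, letters A–R): lon ⌊230.90/20⌋ = 11 → L; lat ⌊98.47/10⌋ = 9 → J.
Square (2°×1°, digits 0–9): lon ⌊10.90/2⌋ = 5; lat ⌊8.47/1⌋ = 8.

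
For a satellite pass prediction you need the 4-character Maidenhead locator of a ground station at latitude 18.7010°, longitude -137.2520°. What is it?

Offset from 180°W / 90°S: lon 42.75°, lat 108.70°.
Field (20°×10°, letters A–R): 42.75/20 → 2 → C, 108.70/10 → 10 → K; chars CK.
Square (2°×1°, digits 0–9): 2.75/2 → 1, 8.70/1 → 8; chars 18.

CK18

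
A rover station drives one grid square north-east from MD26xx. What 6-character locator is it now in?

MD37aa

Longitude subsquare x = 23; +1 → 24, wraps to 0 = a, carry into square.
Longitude square 2; +1 → 3.
Latitude subsquare x = 23; +1 → 24, wraps to 0 = a, carry into square.
Latitude square 6; +1 → 7.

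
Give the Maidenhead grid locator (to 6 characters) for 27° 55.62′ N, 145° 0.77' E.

QL27mw

Offset from 180°W / 90°S: lon 325.0128°, lat 117.9270°.
Field: lon ⌊325.0128/20⌋ = 16 → Q; lat ⌊117.9270/10⌋ = 11 → L.
Square: lon ⌊5.0128/2⌋ = 2; lat ⌊7.9270/1⌋ = 7.
Subsquare: lon ⌊1.0128/0.0833333⌋ = 12 → m; lat ⌊0.9270/0.0416667⌋ = 22 → w.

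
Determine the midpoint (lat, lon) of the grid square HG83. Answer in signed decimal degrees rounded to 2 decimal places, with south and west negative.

-26.50, -23.00

Field H=7, G=6: +7·20° lon, +6·10° lat → SW at lon -40°, lat -30°.
Square 8, 3: +8·2° lon, +3·1° lat → SW at lon -24°, lat -27°.
Cell spans 2° lon × 1° lat. Centre is SW corner plus half of each.
latitude -26.50, longitude -23.00.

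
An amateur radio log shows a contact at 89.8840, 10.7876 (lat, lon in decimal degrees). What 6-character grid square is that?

Offset from 180°W / 90°S: lon 190.7876°, lat 179.8840°.
Field (20°×10°, letters A–R): lon ⌊190.7876/20⌋ = 9 → J; lat ⌊179.8840/10⌋ = 17 → R.
Square (2°×1°, digits 0–9): lon ⌊10.7876/2⌋ = 5; lat ⌊9.8840/1⌋ = 9.
Subsquare (5′×2.5′, letters a–x): lon ⌊0.7876/0.0833333⌋ = 9 → j; lat ⌊0.8840/0.0416667⌋ = 21 → v.

JR59jv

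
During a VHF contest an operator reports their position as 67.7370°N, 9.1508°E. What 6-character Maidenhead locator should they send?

Add 180° to longitude and 90° to latitude: 189.1508, 157.7370.
Field: 189.1508/20 → 9 → J, 157.7370/10 → 15 → P; chars JP.
Square: 9.1508/2 → 4, 7.7370/1 → 7; chars 47.
Subsquare: 1.1508/0.0833333 → 13 → n, 0.7370/0.0416667 → 17 → r; chars nr.

JP47nr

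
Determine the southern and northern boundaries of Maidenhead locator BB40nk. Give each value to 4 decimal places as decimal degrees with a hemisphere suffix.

Field B=1, B=1: +1·20° lon, +1·10° lat → SW at lon -160°, lat -80°.
Square 4, 0: +4·2° lon, +0·1° lat → SW at lon -152°, lat -80°.
Subsquare n=13, k=10: +13·0.0833333° lon, +10·0.0416667° lat → SW at lon -150.917°, lat -79.5833°.
Cell spans 0.0833333° lon × 0.0416667° lat.
south 79.5833° S, north 79.5417° S.

79.5833° S, 79.5417° S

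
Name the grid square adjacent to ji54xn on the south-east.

Longitude subsquare x = 23; +1 → 24, wraps to 0 = a, carry into square.
Longitude square 5; +1 → 6.
Latitude subsquare n = 13; −1 → 12 = m.

JI64am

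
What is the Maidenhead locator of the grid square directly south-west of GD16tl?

Longitude subsquare t = 19; −1 → 18 = s.
Latitude subsquare l = 11; −1 → 10 = k.

GD16sk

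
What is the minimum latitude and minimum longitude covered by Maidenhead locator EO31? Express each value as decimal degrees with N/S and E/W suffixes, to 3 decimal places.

Field E=4, O=14: +4·20° lon, +14·10° lat → SW at lon -100°, lat 50°.
Square 3, 1: +3·2° lon, +1·1° lat → SW at lon -94°, lat 51°.
latitude 51.000° N, longitude 94.000° W.

51.000° N, 94.000° W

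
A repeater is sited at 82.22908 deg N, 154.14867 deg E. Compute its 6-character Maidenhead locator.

QR72bf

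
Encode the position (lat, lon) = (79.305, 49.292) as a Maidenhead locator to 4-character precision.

Offset from 180°W / 90°S: lon 229.29°, lat 169.31°.
Field: lon ⌊229.29/20⌋ = 11 → L; lat ⌊169.31/10⌋ = 16 → Q.
Square: lon ⌊9.29/2⌋ = 4; lat ⌊9.31/1⌋ = 9.

LQ49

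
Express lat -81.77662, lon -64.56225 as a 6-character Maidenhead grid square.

FA78rf

Shift to the Maidenhead origin (180°W, 90°S): lon 115.4377, lat 8.2234.
Field: lon ⌊115.4377/20⌋ = 5 → F; lat ⌊8.2234/10⌋ = 0 → A.
Square: lon ⌊15.4377/2⌋ = 7; lat ⌊8.2234/1⌋ = 8.
Subsquare: lon ⌊1.4377/0.0833333⌋ = 17 → r; lat ⌊0.2234/0.0416667⌋ = 5 → f.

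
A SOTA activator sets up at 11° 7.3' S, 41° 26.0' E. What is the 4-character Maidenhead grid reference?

LH08

Add 180° to longitude and 90° to latitude: 221.43, 78.88.
Field: lon ⌊221.43/20⌋ = 11 → L; lat ⌊78.88/10⌋ = 7 → H.
Square: lon ⌊1.43/2⌋ = 0; lat ⌊8.88/1⌋ = 8.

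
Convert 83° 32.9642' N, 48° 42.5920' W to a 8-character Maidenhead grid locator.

Shift to the Maidenhead origin (180°W, 90°S): lon 131.29013, lat 173.54940.
Field: lon ⌊131.29013/20⌋ = 6 → G; lat ⌊173.54940/10⌋ = 17 → R.
Square: lon ⌊11.29013/2⌋ = 5; lat ⌊3.54940/1⌋ = 3.
Subsquare: lon ⌊1.29013/0.0833333⌋ = 15 → p; lat ⌊0.54940/0.0416667⌋ = 13 → n.
Extended square: lon ⌊0.04013/0.00833333⌋ = 4; lat ⌊0.00774/0.00416667⌋ = 1.

GR53pn41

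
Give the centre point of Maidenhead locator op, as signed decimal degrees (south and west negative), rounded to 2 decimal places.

65.00, 110.00

Field O=14, P=15: +14·20° lon, +15·10° lat → SW at lon 100°, lat 60°.
Cell spans 20° lon × 10° lat. Centre is SW corner plus half of each.
latitude 65.00, longitude 110.00.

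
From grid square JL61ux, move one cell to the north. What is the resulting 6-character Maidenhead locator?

JL62ua

Latitude subsquare x = 23; +1 → 24, wraps to 0 = a, carry into square.
Latitude square 1; +1 → 2.
The longitude characters are unchanged.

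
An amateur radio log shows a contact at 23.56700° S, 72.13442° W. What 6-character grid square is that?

FG36wk

Offset from 180°W / 90°S: lon 107.8656°, lat 66.4330°.
Field: lon ⌊107.8656/20⌋ = 5 → F; lat ⌊66.4330/10⌋ = 6 → G.
Square: lon ⌊7.8656/2⌋ = 3; lat ⌊6.4330/1⌋ = 6.
Subsquare: lon ⌊1.8656/0.0833333⌋ = 22 → w; lat ⌊0.4330/0.0416667⌋ = 10 → k.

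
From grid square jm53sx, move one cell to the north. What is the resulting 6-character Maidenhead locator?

JM54sa

Latitude subsquare x = 23; +1 → 24, wraps to 0 = a, carry into square.
Latitude square 3; +1 → 4.
The longitude characters are unchanged.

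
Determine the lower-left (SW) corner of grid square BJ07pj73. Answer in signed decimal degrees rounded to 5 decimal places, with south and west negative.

7.38750, -158.69167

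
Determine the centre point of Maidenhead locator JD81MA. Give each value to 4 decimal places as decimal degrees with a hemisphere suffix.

Field J=9, D=3: +9·20° lon, +3·10° lat → SW at lon 0°, lat -60°.
Square 8, 1: +8·2° lon, +1·1° lat → SW at lon 16°, lat -59°.
Subsquare m=12, a=0: +12·0.0833333° lon, +0·0.0416667° lat → SW at lon 17°, lat -59°.
Cell spans 0.0833333° lon × 0.0416667° lat. Centre is SW corner plus half of each.
latitude 58.9792° S, longitude 17.0417° E.

58.9792° S, 17.0417° E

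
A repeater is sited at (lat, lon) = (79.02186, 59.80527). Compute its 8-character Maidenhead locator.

Add 180° to longitude and 90° to latitude: 239.80527, 169.02186.
Field (20°×10°, letters A–R): 239.80527/20 → 11 → L, 169.02186/10 → 16 → Q; chars LQ.
Square (2°×1°, digits 0–9): 19.80527/2 → 9, 9.02186/1 → 9; chars 99.
Subsquare (5′×2.5′, letters a–x): 1.80527/0.0833333 → 21 → v, 0.02186/0.0416667 → 0 → a; chars va.
Extended square (30″×15″, digits 0–9): 0.05527/0.00833333 → 6, 0.02186/0.00416667 → 5; chars 65.

LQ99va65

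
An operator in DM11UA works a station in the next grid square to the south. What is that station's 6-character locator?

Latitude subsquare a = 0; −1 → -1, wraps to 23 = x, carry into square.
Latitude square 1; −1 → 0.
The longitude characters are unchanged.

DM10ux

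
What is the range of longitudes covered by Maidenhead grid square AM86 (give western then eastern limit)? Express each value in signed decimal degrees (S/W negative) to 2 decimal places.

-164.00, -162.00

Field A=0, M=12: +0·20° lon, +12·10° lat → SW at lon -180°, lat 30°.
Square 8, 6: +8·2° lon, +6·1° lat → SW at lon -164°, lat 36°.
Cell spans 2° lon × 1° lat.
west -164.00, east -162.00.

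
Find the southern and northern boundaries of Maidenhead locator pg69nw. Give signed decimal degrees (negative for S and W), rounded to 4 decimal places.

-20.0833, -20.0417

Field P=15, G=6: +15·20° lon, +6·10° lat → SW at lon 120°, lat -30°.
Square 6, 9: +6·2° lon, +9·1° lat → SW at lon 132°, lat -21°.
Subsquare n=13, w=22: +13·0.0833333° lon, +22·0.0416667° lat → SW at lon 133.083°, lat -20.0833°.
Cell spans 0.0833333° lon × 0.0416667° lat.
south -20.0833, north -20.0417.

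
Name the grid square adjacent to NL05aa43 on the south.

NL05aa42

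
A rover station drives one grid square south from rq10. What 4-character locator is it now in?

Latitude square 0; −1 → -1, wraps to 9, carry into field.
Latitude field Q = 16; −1 → 15 = P.
The longitude characters are unchanged.

RP19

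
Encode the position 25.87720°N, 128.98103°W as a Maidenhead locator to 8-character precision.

CL55mv20

Shift to the Maidenhead origin (180°W, 90°S): lon 51.01897, lat 115.87720.
Field (20°×10°, letters A–R): lon ⌊51.01897/20⌋ = 2 → C; lat ⌊115.87720/10⌋ = 11 → L.
Square (2°×1°, digits 0–9): lon ⌊11.01897/2⌋ = 5; lat ⌊5.87720/1⌋ = 5.
Subsquare (5′×2.5′, letters a–x): lon ⌊1.01897/0.0833333⌋ = 12 → m; lat ⌊0.87720/0.0416667⌋ = 21 → v.
Extended square (30″×15″, digits 0–9): lon ⌊0.01897/0.00833333⌋ = 2; lat ⌊0.00220/0.00416667⌋ = 0.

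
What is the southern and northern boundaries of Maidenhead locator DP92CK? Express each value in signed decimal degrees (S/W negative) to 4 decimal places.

62.4167, 62.4583

Field D=3, P=15: +3·20° lon, +15·10° lat → SW at lon -120°, lat 60°.
Square 9, 2: +9·2° lon, +2·1° lat → SW at lon -102°, lat 62°.
Subsquare c=2, k=10: +2·0.0833333° lon, +10·0.0416667° lat → SW at lon -101.833°, lat 62.4167°.
Cell spans 0.0833333° lon × 0.0416667° lat.
south 62.4167, north 62.4583.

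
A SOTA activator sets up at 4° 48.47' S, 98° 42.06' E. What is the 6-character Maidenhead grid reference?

NI95ie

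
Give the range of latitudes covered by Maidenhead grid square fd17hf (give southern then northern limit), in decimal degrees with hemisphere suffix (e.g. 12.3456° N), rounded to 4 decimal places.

Field F=5, D=3: +5·20° lon, +3·10° lat → SW at lon -80°, lat -60°.
Square 1, 7: +1·2° lon, +7·1° lat → SW at lon -78°, lat -53°.
Subsquare h=7, f=5: +7·0.0833333° lon, +5·0.0416667° lat → SW at lon -77.4167°, lat -52.7917°.
Cell spans 0.0833333° lon × 0.0416667° lat.
south 52.7917° S, north 52.7500° S.

52.7917° S, 52.7500° S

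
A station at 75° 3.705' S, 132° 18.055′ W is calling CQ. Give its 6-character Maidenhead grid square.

CB34uw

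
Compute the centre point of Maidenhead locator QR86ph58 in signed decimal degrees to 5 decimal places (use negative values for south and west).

Field Q=16, R=17: +16·20° lon, +17·10° lat → SW at lon 140°, lat 80°.
Square 8, 6: +8·2° lon, +6·1° lat → SW at lon 156°, lat 86°.
Subsquare p=15, h=7: +15·0.0833333° lon, +7·0.0416667° lat → SW at lon 157.25°, lat 86.2917°.
Extended square 5, 8: +5·0.00833333° lon, +8·0.00416667° lat → SW at lon 157.292°, lat 86.325°.
Cell spans 0.00833333° lon × 0.00416667° lat. Centre is SW corner plus half of each.
latitude 86.32708, longitude 157.29583.

86.32708, 157.29583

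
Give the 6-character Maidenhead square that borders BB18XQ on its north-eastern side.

BB28ar

Longitude subsquare x = 23; +1 → 24, wraps to 0 = a, carry into square.
Longitude square 1; +1 → 2.
Latitude subsquare q = 16; +1 → 17 = r.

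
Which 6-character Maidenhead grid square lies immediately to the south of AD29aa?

AD28ax

Latitude subsquare a = 0; −1 → -1, wraps to 23 = x, carry into square.
Latitude square 9; −1 → 8.
The longitude characters are unchanged.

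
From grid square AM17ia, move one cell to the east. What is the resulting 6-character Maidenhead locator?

Longitude subsquare i = 8; +1 → 9 = j.
The latitude characters are unchanged.

AM17ja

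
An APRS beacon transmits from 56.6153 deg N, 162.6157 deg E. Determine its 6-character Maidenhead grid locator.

Shift to the Maidenhead origin (180°W, 90°S): lon 342.6157, lat 146.6153.
Field: 342.6157/20 → 17 → R, 146.6153/10 → 14 → O; chars RO.
Square: 2.6157/2 → 1, 6.6153/1 → 6; chars 16.
Subsquare: 0.6157/0.0833333 → 7 → h, 0.6153/0.0416667 → 14 → o; chars ho.

RO16ho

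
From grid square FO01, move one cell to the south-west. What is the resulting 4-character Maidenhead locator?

EO90

Longitude square 0; −1 → -1, wraps to 9, carry into field.
Longitude field F = 5; −1 → 4 = E.
Latitude square 1; −1 → 0.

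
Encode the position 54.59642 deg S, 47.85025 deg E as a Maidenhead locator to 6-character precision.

LD35wj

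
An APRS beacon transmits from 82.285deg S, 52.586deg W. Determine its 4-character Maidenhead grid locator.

GA37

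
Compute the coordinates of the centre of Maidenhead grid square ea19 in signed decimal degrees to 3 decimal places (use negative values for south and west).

-80.500, -97.000

Field E=4, A=0: +4·20° lon, +0·10° lat → SW at lon -100°, lat -90°.
Square 1, 9: +1·2° lon, +9·1° lat → SW at lon -98°, lat -81°.
Cell spans 2° lon × 1° lat. Centre is SW corner plus half of each.
latitude -80.500, longitude -97.000.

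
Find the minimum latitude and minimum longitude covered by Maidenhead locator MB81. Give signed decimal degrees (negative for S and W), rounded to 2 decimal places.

Field M=12, B=1: +12·20° lon, +1·10° lat → SW at lon 60°, lat -80°.
Square 8, 1: +8·2° lon, +1·1° lat → SW at lon 76°, lat -79°.
latitude -79.00, longitude 76.00.

-79.00, 76.00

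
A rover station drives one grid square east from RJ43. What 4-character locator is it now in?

Longitude square 4; +1 → 5.
The latitude characters are unchanged.

RJ53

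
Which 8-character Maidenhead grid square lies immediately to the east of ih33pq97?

IH33qq07

Longitude extended square 9; +1 → 10, wraps to 0, carry into subsquare.
Longitude subsquare p = 15; +1 → 16 = q.
The latitude characters are unchanged.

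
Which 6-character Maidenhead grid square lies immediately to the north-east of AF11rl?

Longitude subsquare r = 17; +1 → 18 = s.
Latitude subsquare l = 11; +1 → 12 = m.

AF11sm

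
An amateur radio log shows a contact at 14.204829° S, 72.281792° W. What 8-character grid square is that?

FH35ut60

Offset from 180°W / 90°S: lon 107.71821°, lat 75.79517°.
Field: 107.71821/20 → 5 → F, 75.79517/10 → 7 → H; chars FH.
Square: 7.71821/2 → 3, 5.79517/1 → 5; chars 35.
Subsquare: 1.71821/0.0833333 → 20 → u, 0.79517/0.0416667 → 19 → t; chars ut.
Extended square: 0.05154/0.00833333 → 6, 0.00350/0.00416667 → 0; chars 60.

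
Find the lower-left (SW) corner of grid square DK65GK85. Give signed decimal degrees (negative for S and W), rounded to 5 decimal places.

Field D=3, K=10: +3·20° lon, +10·10° lat → SW at lon -120°, lat 10°.
Square 6, 5: +6·2° lon, +5·1° lat → SW at lon -108°, lat 15°.
Subsquare g=6, k=10: +6·0.0833333° lon, +10·0.0416667° lat → SW at lon -107.5°, lat 15.4167°.
Extended square 8, 5: +8·0.00833333° lon, +5·0.00416667° lat → SW at lon -107.433°, lat 15.4375°.
latitude 15.43750, longitude -107.43333.

15.43750, -107.43333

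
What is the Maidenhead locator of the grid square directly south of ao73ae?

Latitude subsquare e = 4; −1 → 3 = d.
The longitude characters are unchanged.

AO73ad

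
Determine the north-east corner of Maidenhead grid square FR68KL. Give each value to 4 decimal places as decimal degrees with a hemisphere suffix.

Field F=5, R=17: +5·20° lon, +17·10° lat → SW at lon -80°, lat 80°.
Square 6, 8: +6·2° lon, +8·1° lat → SW at lon -68°, lat 88°.
Subsquare k=10, l=11: +10·0.0833333° lon, +11·0.0416667° lat → SW at lon -67.1667°, lat 88.4583°.
Cell spans 0.0833333° lon × 0.0416667° lat. NE corner is SW corner plus one full cell.
latitude 88.5000° N, longitude 67.0833° W.

88.5000° N, 67.0833° W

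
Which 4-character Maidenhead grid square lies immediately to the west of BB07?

AB97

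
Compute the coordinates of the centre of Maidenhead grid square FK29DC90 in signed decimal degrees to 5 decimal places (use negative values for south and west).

Field F=5, K=10: +5·20° lon, +10·10° lat → SW at lon -80°, lat 10°.
Square 2, 9: +2·2° lon, +9·1° lat → SW at lon -76°, lat 19°.
Subsquare d=3, c=2: +3·0.0833333° lon, +2·0.0416667° lat → SW at lon -75.75°, lat 19.0833°.
Extended square 9, 0: +9·0.00833333° lon, +0·0.00416667° lat → SW at lon -75.675°, lat 19.0833°.
Cell spans 0.00833333° lon × 0.00416667° lat. Centre is SW corner plus half of each.
latitude 19.08542, longitude -75.67083.

19.08542, -75.67083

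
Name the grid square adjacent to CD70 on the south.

CC79

Latitude square 0; −1 → -1, wraps to 9, carry into field.
Latitude field D = 3; −1 → 2 = C.
The longitude characters are unchanged.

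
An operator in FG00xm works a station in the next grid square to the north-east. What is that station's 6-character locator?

FG10an

Longitude subsquare x = 23; +1 → 24, wraps to 0 = a, carry into square.
Longitude square 0; +1 → 1.
Latitude subsquare m = 12; +1 → 13 = n.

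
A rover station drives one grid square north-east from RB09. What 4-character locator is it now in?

RC10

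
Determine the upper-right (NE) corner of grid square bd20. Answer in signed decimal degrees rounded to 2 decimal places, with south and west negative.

-59.00, -154.00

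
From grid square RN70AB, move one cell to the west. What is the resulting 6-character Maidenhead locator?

RN60xb

Longitude subsquare a = 0; −1 → -1, wraps to 23 = x, carry into square.
Longitude square 7; −1 → 6.
The latitude characters are unchanged.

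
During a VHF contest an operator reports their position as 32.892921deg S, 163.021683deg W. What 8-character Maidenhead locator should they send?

Shift to the Maidenhead origin (180°W, 90°S): lon 16.97832, lat 57.10708.
Field: lon ⌊16.97832/20⌋ = 0 → A; lat ⌊57.10708/10⌋ = 5 → F.
Square: lon ⌊16.97832/2⌋ = 8; lat ⌊7.10708/1⌋ = 7.
Subsquare: lon ⌊0.97832/0.0833333⌋ = 11 → l; lat ⌊0.10708/0.0416667⌋ = 2 → c.
Extended square: lon ⌊0.06165/0.00833333⌋ = 7; lat ⌊0.02375/0.00416667⌋ = 5.

AF87lc75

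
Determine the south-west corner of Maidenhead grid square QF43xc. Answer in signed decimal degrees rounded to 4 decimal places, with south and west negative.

Field Q=16, F=5: +16·20° lon, +5·10° lat → SW at lon 140°, lat -40°.
Square 4, 3: +4·2° lon, +3·1° lat → SW at lon 148°, lat -37°.
Subsquare x=23, c=2: +23·0.0833333° lon, +2·0.0416667° lat → SW at lon 149.917°, lat -36.9167°.
latitude -36.9167, longitude 149.9167.

-36.9167, 149.9167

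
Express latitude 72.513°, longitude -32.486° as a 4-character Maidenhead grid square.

HQ32

Add 180° to longitude and 90° to latitude: 147.51, 162.51.
Field: 147.51/20 → 7 → H, 162.51/10 → 16 → Q; chars HQ.
Square: 7.51/2 → 3, 2.51/1 → 2; chars 32.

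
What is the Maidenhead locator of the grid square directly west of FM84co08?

FM84bo98

Longitude extended square 0; −1 → -1, wraps to 9, carry into subsquare.
Longitude subsquare c = 2; −1 → 1 = b.
The latitude characters are unchanged.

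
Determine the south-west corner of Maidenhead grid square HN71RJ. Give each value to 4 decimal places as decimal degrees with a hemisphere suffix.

41.3750° N, 24.5833° W

Field H=7, N=13: +7·20° lon, +13·10° lat → SW at lon -40°, lat 40°.
Square 7, 1: +7·2° lon, +1·1° lat → SW at lon -26°, lat 41°.
Subsquare r=17, j=9: +17·0.0833333° lon, +9·0.0416667° lat → SW at lon -24.5833°, lat 41.375°.
latitude 41.3750° N, longitude 24.5833° W.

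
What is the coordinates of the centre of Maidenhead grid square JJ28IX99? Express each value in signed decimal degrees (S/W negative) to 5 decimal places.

Field J=9, J=9: +9·20° lon, +9·10° lat → SW at lon 0°, lat 0°.
Square 2, 8: +2·2° lon, +8·1° lat → SW at lon 4°, lat 8°.
Subsquare i=8, x=23: +8·0.0833333° lon, +23·0.0416667° lat → SW at lon 4.66667°, lat 8.95833°.
Extended square 9, 9: +9·0.00833333° lon, +9·0.00416667° lat → SW at lon 4.74167°, lat 8.99583°.
Cell spans 0.00833333° lon × 0.00416667° lat. Centre is SW corner plus half of each.
latitude 8.99792, longitude 4.74583.

8.99792, 4.74583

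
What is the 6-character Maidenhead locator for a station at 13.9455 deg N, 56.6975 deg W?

GK13pw

Add 180° to longitude and 90° to latitude: 123.3025, 103.9455.
Field: 123.3025/20 → 6 → G, 103.9455/10 → 10 → K; chars GK.
Square: 3.3025/2 → 1, 3.9455/1 → 3; chars 13.
Subsquare: 1.3025/0.0833333 → 15 → p, 0.9455/0.0416667 → 22 → w; chars pw.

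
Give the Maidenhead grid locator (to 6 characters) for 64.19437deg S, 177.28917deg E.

Shift to the Maidenhead origin (180°W, 90°S): lon 357.2892, lat 25.8056.
Field: 357.2892/20 → 17 → R, 25.8056/10 → 2 → C; chars RC.
Square: 17.2892/2 → 8, 5.8056/1 → 5; chars 85.
Subsquare: 1.2892/0.0833333 → 15 → p, 0.8056/0.0416667 → 19 → t; chars pt.

RC85pt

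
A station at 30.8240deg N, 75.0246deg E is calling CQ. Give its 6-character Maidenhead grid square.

Offset from 180°W / 90°S: lon 255.0246°, lat 120.8240°.
Field (20°×10°, letters A–R): 255.0246/20 → 12 → M, 120.8240/10 → 12 → M; chars MM.
Square (2°×1°, digits 0–9): 15.0246/2 → 7, 0.8240/1 → 0; chars 70.
Subsquare (5′×2.5′, letters a–x): 1.0246/0.0833333 → 12 → m, 0.8240/0.0416667 → 19 → t; chars mt.

MM70mt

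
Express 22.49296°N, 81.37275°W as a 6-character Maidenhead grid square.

EL92hl

Shift to the Maidenhead origin (180°W, 90°S): lon 98.6273, lat 112.4930.
Field: lon ⌊98.6273/20⌋ = 4 → E; lat ⌊112.4930/10⌋ = 11 → L.
Square: lon ⌊18.6273/2⌋ = 9; lat ⌊2.4930/1⌋ = 2.
Subsquare: lon ⌊0.6273/0.0833333⌋ = 7 → h; lat ⌊0.4930/0.0416667⌋ = 11 → l.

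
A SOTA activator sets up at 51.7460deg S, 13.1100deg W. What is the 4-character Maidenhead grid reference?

ID38

Offset from 180°W / 90°S: lon 166.89°, lat 38.25°.
Field (20°×10°, letters A–R): lon ⌊166.89/20⌋ = 8 → I; lat ⌊38.25/10⌋ = 3 → D.
Square (2°×1°, digits 0–9): lon ⌊6.89/2⌋ = 3; lat ⌊8.25/1⌋ = 8.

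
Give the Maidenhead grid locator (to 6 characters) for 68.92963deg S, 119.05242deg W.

Add 180° to longitude and 90° to latitude: 60.9476, 21.0704.
Field (20°×10°, letters A–R): 60.9476/20 → 3 → D, 21.0704/10 → 2 → C; chars DC.
Square (2°×1°, digits 0–9): 0.9476/2 → 0, 1.0704/1 → 1; chars 01.
Subsquare (5′×2.5′, letters a–x): 0.9476/0.0833333 → 11 → l, 0.0704/0.0416667 → 1 → b; chars lb.

DC01lb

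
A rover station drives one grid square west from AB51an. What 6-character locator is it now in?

AB41xn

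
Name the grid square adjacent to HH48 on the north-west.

HH39

Longitude square 4; −1 → 3.
Latitude square 8; +1 → 9.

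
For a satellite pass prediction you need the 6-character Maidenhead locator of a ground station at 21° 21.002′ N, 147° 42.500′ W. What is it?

Offset from 180°W / 90°S: lon 32.2917°, lat 111.3500°.
Field (20°×10°, letters A–R): lon ⌊32.2917/20⌋ = 1 → B; lat ⌊111.3500/10⌋ = 11 → L.
Square (2°×1°, digits 0–9): lon ⌊12.2917/2⌋ = 6; lat ⌊1.3500/1⌋ = 1.
Subsquare (5′×2.5′, letters a–x): lon ⌊0.2917/0.0833333⌋ = 3 → d; lat ⌊0.3500/0.0416667⌋ = 8 → i.

BL61di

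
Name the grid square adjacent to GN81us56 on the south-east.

Longitude extended square 5; +1 → 6.
Latitude extended square 6; −1 → 5.

GN81us65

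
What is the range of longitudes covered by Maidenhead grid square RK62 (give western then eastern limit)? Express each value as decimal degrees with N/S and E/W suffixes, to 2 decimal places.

172.00° E, 174.00° E

Field R=17, K=10: +17·20° lon, +10·10° lat → SW at lon 160°, lat 10°.
Square 6, 2: +6·2° lon, +2·1° lat → SW at lon 172°, lat 12°.
Cell spans 2° lon × 1° lat.
west 172.00° E, east 174.00° E.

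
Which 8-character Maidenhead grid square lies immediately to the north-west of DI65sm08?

Longitude extended square 0; −1 → -1, wraps to 9, carry into subsquare.
Longitude subsquare s = 18; −1 → 17 = r.
Latitude extended square 8; +1 → 9.

DI65rm99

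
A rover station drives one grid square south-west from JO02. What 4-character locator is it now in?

IO91

Longitude square 0; −1 → -1, wraps to 9, carry into field.
Longitude field J = 9; −1 → 8 = I.
Latitude square 2; −1 → 1.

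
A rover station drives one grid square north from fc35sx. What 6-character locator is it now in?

Latitude subsquare x = 23; +1 → 24, wraps to 0 = a, carry into square.
Latitude square 5; +1 → 6.
The longitude characters are unchanged.

FC36sa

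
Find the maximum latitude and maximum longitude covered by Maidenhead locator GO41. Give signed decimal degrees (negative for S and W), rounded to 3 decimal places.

Field G=6, O=14: +6·20° lon, +14·10° lat → SW at lon -60°, lat 50°.
Square 4, 1: +4·2° lon, +1·1° lat → SW at lon -52°, lat 51°.
Cell spans 2° lon × 1° lat. NE corner is SW corner plus one full cell.
latitude 52.000, longitude -50.000.

52.000, -50.000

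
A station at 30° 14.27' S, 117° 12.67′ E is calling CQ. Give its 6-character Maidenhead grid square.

Offset from 180°W / 90°S: lon 297.2112°, lat 59.7622°.
Field: 297.2112/20 → 14 → O, 59.7622/10 → 5 → F; chars OF.
Square: 17.2112/2 → 8, 9.7622/1 → 9; chars 89.
Subsquare: 1.2112/0.0833333 → 14 → o, 0.7622/0.0416667 → 18 → s; chars os.

OF89os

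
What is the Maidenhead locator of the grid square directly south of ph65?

Latitude square 5; −1 → 4.
The longitude characters are unchanged.

PH64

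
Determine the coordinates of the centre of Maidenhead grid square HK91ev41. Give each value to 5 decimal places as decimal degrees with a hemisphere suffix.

Field H=7, K=10: +7·20° lon, +10·10° lat → SW at lon -40°, lat 10°.
Square 9, 1: +9·2° lon, +1·1° lat → SW at lon -22°, lat 11°.
Subsquare e=4, v=21: +4·0.0833333° lon, +21·0.0416667° lat → SW at lon -21.6667°, lat 11.875°.
Extended square 4, 1: +4·0.00833333° lon, +1·0.00416667° lat → SW at lon -21.6333°, lat 11.8792°.
Cell spans 0.00833333° lon × 0.00416667° lat. Centre is SW corner plus half of each.
latitude 11.88125° N, longitude 21.62917° W.

11.88125° N, 21.62917° W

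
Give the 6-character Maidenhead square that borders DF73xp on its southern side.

DF73xo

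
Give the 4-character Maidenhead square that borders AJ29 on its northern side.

Latitude square 9; +1 → 10, wraps to 0, carry into field.
Latitude field J = 9; +1 → 10 = K.
The longitude characters are unchanged.

AK20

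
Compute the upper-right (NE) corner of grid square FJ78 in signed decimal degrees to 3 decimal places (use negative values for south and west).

Field F=5, J=9: +5·20° lon, +9·10° lat → SW at lon -80°, lat 0°.
Square 7, 8: +7·2° lon, +8·1° lat → SW at lon -66°, lat 8°.
Cell spans 2° lon × 1° lat. NE corner is SW corner plus one full cell.
latitude 9.000, longitude -64.000.

9.000, -64.000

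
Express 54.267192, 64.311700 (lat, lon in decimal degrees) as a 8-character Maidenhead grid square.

MO24dg74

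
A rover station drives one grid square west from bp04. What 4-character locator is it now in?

Longitude square 0; −1 → -1, wraps to 9, carry into field.
Longitude field B = 1; −1 → 0 = A.
The latitude characters are unchanged.

AP94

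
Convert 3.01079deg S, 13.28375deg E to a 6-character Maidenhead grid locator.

Shift to the Maidenhead origin (180°W, 90°S): lon 193.2837, lat 86.9892.
Field: lon ⌊193.2837/20⌋ = 9 → J; lat ⌊86.9892/10⌋ = 8 → I.
Square: lon ⌊13.2837/2⌋ = 6; lat ⌊6.9892/1⌋ = 6.
Subsquare: lon ⌊1.2837/0.0833333⌋ = 15 → p; lat ⌊0.9892/0.0416667⌋ = 23 → x.

JI66px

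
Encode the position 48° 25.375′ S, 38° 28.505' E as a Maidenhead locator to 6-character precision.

Shift to the Maidenhead origin (180°W, 90°S): lon 218.4751, lat 41.5771.
Field: lon ⌊218.4751/20⌋ = 10 → K; lat ⌊41.5771/10⌋ = 4 → E.
Square: lon ⌊18.4751/2⌋ = 9; lat ⌊1.5771/1⌋ = 1.
Subsquare: lon ⌊0.4751/0.0833333⌋ = 5 → f; lat ⌊0.5771/0.0416667⌋ = 13 → n.

KE91fn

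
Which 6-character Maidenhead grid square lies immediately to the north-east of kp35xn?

Longitude subsquare x = 23; +1 → 24, wraps to 0 = a, carry into square.
Longitude square 3; +1 → 4.
Latitude subsquare n = 13; +1 → 14 = o.

KP45ao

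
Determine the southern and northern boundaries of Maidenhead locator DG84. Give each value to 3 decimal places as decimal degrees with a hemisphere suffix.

26.000° S, 25.000° S

Field D=3, G=6: +3·20° lon, +6·10° lat → SW at lon -120°, lat -30°.
Square 8, 4: +8·2° lon, +4·1° lat → SW at lon -104°, lat -26°.
Cell spans 2° lon × 1° lat.
south 26.000° S, north 25.000° S.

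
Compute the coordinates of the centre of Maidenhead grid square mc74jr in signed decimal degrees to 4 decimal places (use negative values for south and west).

-65.2708, 74.7917

Field M=12, C=2: +12·20° lon, +2·10° lat → SW at lon 60°, lat -70°.
Square 7, 4: +7·2° lon, +4·1° lat → SW at lon 74°, lat -66°.
Subsquare j=9, r=17: +9·0.0833333° lon, +17·0.0416667° lat → SW at lon 74.75°, lat -65.2917°.
Cell spans 0.0833333° lon × 0.0416667° lat. Centre is SW corner plus half of each.
latitude -65.2708, longitude 74.7917.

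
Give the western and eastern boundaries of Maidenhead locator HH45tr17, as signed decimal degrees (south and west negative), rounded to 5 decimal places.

-30.40833, -30.40000

Field H=7, H=7: +7·20° lon, +7·10° lat → SW at lon -40°, lat -20°.
Square 4, 5: +4·2° lon, +5·1° lat → SW at lon -32°, lat -15°.
Subsquare t=19, r=17: +19·0.0833333° lon, +17·0.0416667° lat → SW at lon -30.4167°, lat -14.2917°.
Extended square 1, 7: +1·0.00833333° lon, +7·0.00416667° lat → SW at lon -30.4083°, lat -14.2625°.
Cell spans 0.00833333° lon × 0.00416667° lat.
west -30.40833, east -30.40000.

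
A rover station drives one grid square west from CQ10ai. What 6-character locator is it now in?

CQ00xi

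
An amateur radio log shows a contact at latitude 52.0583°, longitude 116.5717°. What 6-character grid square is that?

Add 180° to longitude and 90° to latitude: 296.5717, 142.0583.
Field: 296.5717/20 → 14 → O, 142.0583/10 → 14 → O; chars OO.
Square: 16.5717/2 → 8, 2.0583/1 → 2; chars 82.
Subsquare: 0.5717/0.0833333 → 6 → g, 0.0583/0.0416667 → 1 → b; chars gb.

OO82gb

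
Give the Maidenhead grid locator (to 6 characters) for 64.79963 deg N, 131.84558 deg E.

PP54wt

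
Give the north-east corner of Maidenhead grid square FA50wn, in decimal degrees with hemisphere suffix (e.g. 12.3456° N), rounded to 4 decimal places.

Field F=5, A=0: +5·20° lon, +0·10° lat → SW at lon -80°, lat -90°.
Square 5, 0: +5·2° lon, +0·1° lat → SW at lon -70°, lat -90°.
Subsquare w=22, n=13: +22·0.0833333° lon, +13·0.0416667° lat → SW at lon -68.1667°, lat -89.4583°.
Cell spans 0.0833333° lon × 0.0416667° lat. NE corner is SW corner plus one full cell.
latitude 89.4167° S, longitude 68.0833° W.

89.4167° S, 68.0833° W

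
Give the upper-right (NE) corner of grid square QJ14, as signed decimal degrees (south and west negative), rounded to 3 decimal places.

Field Q=16, J=9: +16·20° lon, +9·10° lat → SW at lon 140°, lat 0°.
Square 1, 4: +1·2° lon, +4·1° lat → SW at lon 142°, lat 4°.
Cell spans 2° lon × 1° lat. NE corner is SW corner plus one full cell.
latitude 5.000, longitude 144.000.

5.000, 144.000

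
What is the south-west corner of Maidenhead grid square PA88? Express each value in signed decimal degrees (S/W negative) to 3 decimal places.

Field P=15, A=0: +15·20° lon, +0·10° lat → SW at lon 120°, lat -90°.
Square 8, 8: +8·2° lon, +8·1° lat → SW at lon 136°, lat -82°.
latitude -82.000, longitude 136.000.

-82.000, 136.000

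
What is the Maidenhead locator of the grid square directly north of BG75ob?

BG75oc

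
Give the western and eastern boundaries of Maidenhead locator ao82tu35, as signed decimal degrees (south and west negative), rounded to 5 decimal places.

Field A=0, O=14: +0·20° lon, +14·10° lat → SW at lon -180°, lat 50°.
Square 8, 2: +8·2° lon, +2·1° lat → SW at lon -164°, lat 52°.
Subsquare t=19, u=20: +19·0.0833333° lon, +20·0.0416667° lat → SW at lon -162.417°, lat 52.8333°.
Extended square 3, 5: +3·0.00833333° lon, +5·0.00416667° lat → SW at lon -162.392°, lat 52.8542°.
Cell spans 0.00833333° lon × 0.00416667° lat.
west -162.39167, east -162.38333.

-162.39167, -162.38333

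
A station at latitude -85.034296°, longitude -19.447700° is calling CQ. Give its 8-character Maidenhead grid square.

IA04gx61

Add 180° to longitude and 90° to latitude: 160.55230, 4.96570.
Field: 160.55230/20 → 8 → I, 4.96570/10 → 0 → A; chars IA.
Square: 0.55230/2 → 0, 4.96570/1 → 4; chars 04.
Subsquare: 0.55230/0.0833333 → 6 → g, 0.96570/0.0416667 → 23 → x; chars gx.
Extended square: 0.05230/0.00833333 → 6, 0.00737/0.00416667 → 1; chars 61.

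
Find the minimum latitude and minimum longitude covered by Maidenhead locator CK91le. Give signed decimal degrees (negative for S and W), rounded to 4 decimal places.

11.1667, -121.0833

Field C=2, K=10: +2·20° lon, +10·10° lat → SW at lon -140°, lat 10°.
Square 9, 1: +9·2° lon, +1·1° lat → SW at lon -122°, lat 11°.
Subsquare l=11, e=4: +11·0.0833333° lon, +4·0.0416667° lat → SW at lon -121.083°, lat 11.1667°.
latitude 11.1667, longitude -121.0833.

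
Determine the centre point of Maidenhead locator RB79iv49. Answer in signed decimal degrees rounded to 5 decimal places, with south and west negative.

-70.08542, 174.70417

Field R=17, B=1: +17·20° lon, +1·10° lat → SW at lon 160°, lat -80°.
Square 7, 9: +7·2° lon, +9·1° lat → SW at lon 174°, lat -71°.
Subsquare i=8, v=21: +8·0.0833333° lon, +21·0.0416667° lat → SW at lon 174.667°, lat -70.125°.
Extended square 4, 9: +4·0.00833333° lon, +9·0.00416667° lat → SW at lon 174.7°, lat -70.0875°.
Cell spans 0.00833333° lon × 0.00416667° lat. Centre is SW corner plus half of each.
latitude -70.08542, longitude 174.70417.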